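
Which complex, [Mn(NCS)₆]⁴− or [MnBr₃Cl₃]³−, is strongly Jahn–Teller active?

[MnBr₃Cl₃]³−

[Mn(NCS)₆]⁴−: Summing ligand charges against the −4 overall charge gives an oxidation state of +2 for manganese. Mn sits in group 7, so the d-electron count is 7 − 2 = 5. Isothiocyanate is a weak-field ligand for a first-row metal, so the complex is high-spin. The d⁵ configuration leaves the e_g set evenly filled (or empty) — no strong Jahn–Teller driving force.
[MnBr₃Cl₃]³−: Summing ligand charges against the −3 overall charge gives an oxidation state of +3 for manganese. Mn sits in group 7, so the d-electron count is 7 − 3 = 4. Bromide and chloride are weak-field ligands for a first-row metal, so the complex is high-spin. The t₂g³e_g¹ (high-spin) configuration has an unevenly filled e_g set; the Jahn–Teller theorem predicts a tetragonal distortion (typically axial elongation) to lift the degeneracy.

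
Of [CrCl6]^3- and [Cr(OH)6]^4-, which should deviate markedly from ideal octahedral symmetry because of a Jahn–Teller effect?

[Cr(OH)6]^4-

[CrCl6]^3-: Ligand charges: each chloride is −1. With an overall charge of −3 the chromium centre must be in the +3 oxidation state. Group 6 minus oxidation state 3 gives a d³ configuration. The d³ configuration leaves the e_g set evenly filled (or empty) — no strong Jahn–Teller driving force.
[Cr(OH)6]^4-: Ligand charges: each hydroxide is −1. With an overall charge of −4 the chromium centre must be in the +2 oxidation state. Cr sits in group 6, so the d-electron count is 6 − 2 = 4. Hydroxide is a weak-field ligand for a first-row metal, so the complex is high-spin. The t₂g³e_g¹ (high-spin) configuration has an unevenly filled e_g set; the Jahn–Teller theorem predicts a tetragonal distortion (typically axial elongation) to lift the degeneracy.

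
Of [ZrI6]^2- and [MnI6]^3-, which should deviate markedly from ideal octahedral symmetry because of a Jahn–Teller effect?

[ZrI6]^2-: Each iodide is −1; balancing the −2 overall charge requires Zr(IV). Zr sits in group 4, so the d-electron count is 4 − 4 = 0. The d⁰ configuration leaves the e_g set evenly filled (or empty) — no strong Jahn–Teller driving force.
[MnI6]^3-: Each iodide is −1; balancing the −3 overall charge requires Mn(III). Manganese is a group-7 element; Mn(III) is therefore d⁴. Iodide is a weak-field ligand for a first-row metal, so the complex is high-spin. The t₂g³e_g¹ (high-spin) configuration has an unevenly filled e_g set; the Jahn–Teller theorem predicts a tetragonal distortion (typically axial elongation) to lift the degeneracy.

[MnI6]^3-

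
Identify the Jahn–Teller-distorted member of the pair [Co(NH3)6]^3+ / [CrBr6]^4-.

[CrBr6]^4-

[Co(NH3)6]^3+: Ammonia is neutral; balancing the +3 overall charge requires Co(III). Cobalt is a group-9 element; Co(III) is therefore d⁶. Co(III) has an exceptionally large octahedral splitting and is low-spin with essentially every ligand except fluoride. The d⁶ configuration leaves the e_g set evenly filled (or empty) — no strong Jahn–Teller driving force.
[CrBr6]^4-: Each bromide is −1; balancing the −4 overall charge requires Cr(II). Cr sits in group 6, so the d-electron count is 6 − 2 = 4. Bromide is a weak-field ligand for a first-row metal, so the complex is high-spin. The t₂g³e_g¹ (high-spin) configuration has an unevenly filled e_g set; the Jahn–Teller theorem predicts a tetragonal distortion (typically axial elongation) to lift the degeneracy.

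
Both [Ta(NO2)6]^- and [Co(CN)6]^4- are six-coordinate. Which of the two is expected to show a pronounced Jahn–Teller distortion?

[Co(CN)6]^4-

[Ta(NO2)6]^-: Each nitro (N-bound nitrite) is −1; balancing the −1 overall charge requires Ta(V). Tantalum is a group-5 element; Ta(V) is therefore d⁰. The d⁰ configuration leaves the e_g set evenly filled (or empty) — no strong Jahn–Teller driving force.
[Co(CN)6]^4-: Summing ligand charges against the −4 overall charge gives an oxidation state of +2 for cobalt. Cobalt is a group-9 element; Co(II) is therefore d⁷. Cyanide is a strong-field ligand (high in the spectrochemical series) for a first-row metal, so the complex is low-spin. The t₂g⁶e_g¹ (low-spin) configuration has an unevenly filled e_g set; the Jahn–Teller theorem predicts a tetragonal distortion (typically axial elongation) to lift the degeneracy.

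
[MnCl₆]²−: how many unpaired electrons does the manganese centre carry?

3

Ligand charges: each chloride is −1. With an overall charge of −2 the manganese centre must be in the +4 oxidation state.
Group 7 minus oxidation state 4 gives a d³ configuration.
In an octahedral field the d³ configuration is t₂g³e_g⁰ (only one arrangement possible), giving 3 unpaired electrons.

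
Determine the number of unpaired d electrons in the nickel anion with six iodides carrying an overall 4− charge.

Each iodide is −1; balancing the −4 overall charge requires Ni(II).
Group 10 minus oxidation state 2 gives a d⁸ configuration.
In an octahedral field the d⁸ configuration is t₂g⁶e_g² (only one arrangement possible), giving 2 unpaired electrons.

2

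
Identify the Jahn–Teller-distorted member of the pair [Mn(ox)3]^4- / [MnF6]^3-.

[Mn(ox)3]^4-: Summing ligand charges against the −4 overall charge gives an oxidation state of +2 for manganese. Group 7 minus oxidation state 2 gives a d⁵ configuration. Oxalate is a weak-field ligand for a first-row metal, so the complex is high-spin. The d⁵ configuration leaves the e_g set evenly filled (or empty) — no strong Jahn–Teller driving force.
[MnF6]^3-: Each fluoride is −1; balancing the −3 overall charge requires Mn(III). Manganese is a group-7 element; Mn(III) is therefore d⁴. Fluoride is a weak-field ligand for a first-row metal, so the complex is high-spin. The t₂g³e_g¹ (high-spin) configuration has an unevenly filled e_g set; the Jahn–Teller theorem predicts a tetragonal distortion (typically axial elongation) to lift the degeneracy.

[MnF6]^3-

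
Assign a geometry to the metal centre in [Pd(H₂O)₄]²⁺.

Water is neutral; balancing the +2 overall charge requires Pd(II).
Palladium is a group-10 element; Pd(II) is therefore d⁸.
With 4 monodentate ligands the coordination number is 4.
A 4d d⁸ ion has a large crystal-field splitting; square planar leaves the high-energy d_{x²−y²} orbital empty and maximises CFSE.

square planar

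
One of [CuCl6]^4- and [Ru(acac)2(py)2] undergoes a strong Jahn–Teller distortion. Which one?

[CuCl6]^4-: Each chloride is −1; balancing the −4 overall charge requires Cu(II). Group 11 minus oxidation state 2 gives a d⁹ configuration. The t₂g⁶e_g³ configuration has an unevenly filled e_g set; the Jahn–Teller theorem predicts a tetragonal distortion (typically axial elongation) to lift the degeneracy.
[Ru(acac)2(py)2]: Each acetylacetonate is −1; pyridine is neutral; balancing the 0 overall charge requires Ru(II). Ru sits in group 8, so the d-electron count is 8 − 2 = 6. A 4d ion has a large Δₒ and is invariably low-spin. The d⁶ configuration leaves the e_g set evenly filled (or empty) — no strong Jahn–Teller driving force.

[CuCl6]^4-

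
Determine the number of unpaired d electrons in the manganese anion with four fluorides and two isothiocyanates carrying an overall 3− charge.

4 unpaired electrons

Ligand charges: each fluoride is −1; each isothiocyanate is −1. With an overall charge of −3 the manganese centre must be in the +3 oxidation state.
Mn sits in group 7, so the d-electron count is 7 − 3 = 4.
The spin state decides the count: Fluoride and isothiocyanate are weak-field ligands for a first-row metal, so the complex is high-spin.
An octahedral high-spin d⁴ ion is t₂g³e_g¹, giving 4 unpaired electrons.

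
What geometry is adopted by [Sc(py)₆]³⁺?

octahedral

Summing ligand charges against the +3 overall charge gives an oxidation state of +3 for scandium.
Group 3 minus oxidation state 3 gives a d⁰ configuration.
Coordination number: 6.
Six donors around a single metal centre give an octahedral coordination sphere.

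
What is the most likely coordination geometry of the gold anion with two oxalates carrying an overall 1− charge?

Each oxalate is −2; balancing the −1 overall charge requires Au(III).
Gold is a group-11 element; Au(III) is therefore d⁸.
Counting donor atoms: 2×oxalate (bidentate) → 4 donors. Coordination number = 4.
A 5d d⁸ ion has a large crystal-field splitting; square planar leaves the high-energy d_{x²−y²} orbital empty and maximises CFSE.

square planar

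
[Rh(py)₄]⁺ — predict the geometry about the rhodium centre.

Ligand charges: pyridine is neutral. With an overall charge of +1 the rhodium centre must be in the +1 oxidation state.
Rh sits in group 9, so the d-electron count is 9 − 1 = 8.
With 4 monodentate ligands the coordination number is 4.
A 4d d⁸ ion has a large crystal-field splitting; square planar leaves the high-energy d_{x²−y²} orbital empty and maximises CFSE.

square planar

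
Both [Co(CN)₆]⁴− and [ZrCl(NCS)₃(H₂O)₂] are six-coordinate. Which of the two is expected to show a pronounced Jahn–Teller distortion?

[Co(CN)₆]⁴−

[Co(CN)₆]⁴−: Each cyanide is −1; balancing the −4 overall charge requires Co(II). Group 9 minus oxidation state 2 gives a d⁷ configuration. Cyanide is a strong-field ligand (high in the spectrochemical series) for a first-row metal, so the complex is low-spin. The t₂g⁶e_g¹ (low-spin) configuration has an unevenly filled e_g set; the Jahn–Teller theorem predicts a tetragonal distortion (typically axial elongation) to lift the degeneracy.
[ZrCl(NCS)₃(H₂O)₂]: Each chloride is −1; each isothiocyanate is −1; water is neutral; balancing the 0 overall charge requires Zr(IV). Zirconium is a group-4 element; Zr(IV) is therefore d⁰. The d⁰ configuration leaves the e_g set evenly filled (or empty) — no strong Jahn–Teller driving force.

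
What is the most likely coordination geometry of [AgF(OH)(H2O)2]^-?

tetrahedral

Summing ligand charges against the −1 overall charge gives an oxidation state of +1 for silver.
Ag sits in group 11, so the d-electron count is 11 − 1 = 10.
With 4 monodentate ligands the coordination number is 4.
A d¹⁰ ion has no crystal-field stabilisation preference between square planar and tetrahedral, so four ligands adopt the sterically favoured tetrahedral geometry.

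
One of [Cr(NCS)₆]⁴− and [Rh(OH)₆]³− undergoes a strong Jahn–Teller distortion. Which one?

[Cr(NCS)₆]⁴−: Ligand charges: each isothiocyanate is −1. With an overall charge of −4 the chromium centre must be in the +2 oxidation state. Group 6 minus oxidation state 2 gives a d⁴ configuration. Isothiocyanate is a weak-field ligand for a first-row metal, so the complex is high-spin. The t₂g³e_g¹ (high-spin) configuration has an unevenly filled e_g set; the Jahn–Teller theorem predicts a tetragonal distortion (typically axial elongation) to lift the degeneracy.
[Rh(OH)₆]³−: Each hydroxide is −1; balancing the −3 overall charge requires Rh(III). Group 9 minus oxidation state 3 gives a d⁶ configuration. A 4d ion has a large Δₒ and is invariably low-spin. The d⁶ configuration leaves the e_g set evenly filled (or empty) — no strong Jahn–Teller driving force.

[Cr(NCS)₆]⁴−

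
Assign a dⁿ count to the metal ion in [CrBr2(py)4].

Summing ligand charges against the 0 overall charge gives an oxidation state of +2 for chromium.
Chromium is a group-6 element; Cr(II) is therefore d⁴.

d⁴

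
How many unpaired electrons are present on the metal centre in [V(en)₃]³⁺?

Summing ligand charges against the +3 overall charge gives an oxidation state of +3 for vanadium.
V sits in group 5, so the d-electron count is 5 − 3 = 2.
Counting donor atoms: 3×ethylenediamine (bidentate) → 6 donors. Coordination number = 6.
In an octahedral field the d² configuration is t₂g²e_g⁰ (only one arrangement possible), giving 2 unpaired electrons.

2 unpaired electrons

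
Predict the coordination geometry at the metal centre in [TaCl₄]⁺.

Each chloride is −1; balancing the +1 overall charge requires Ta(V).
Ta sits in group 5, so the d-electron count is 5 − 5 = 0.
Coordination number: 4.
A d⁰ ion has no crystal-field stabilisation preference between square planar and tetrahedral, so four ligands adopt the sterically favoured tetrahedral geometry.

tetrahedral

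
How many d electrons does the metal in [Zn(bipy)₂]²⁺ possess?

d¹⁰

2,2′-bipyridine is neutral; balancing the +2 overall charge requires Zn(II).
Zinc is a group-12 element; Zn(II) is therefore d¹⁰.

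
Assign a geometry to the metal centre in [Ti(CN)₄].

tetrahedral

Each cyanide is −1; balancing the 0 overall charge requires Ti(IV).
Group 4 minus oxidation state 4 gives a d⁰ configuration.
With 4 monodentate ligands the coordination number is 4.
A d⁰ ion has no crystal-field stabilisation preference between square planar and tetrahedral, so four ligands adopt the sterically favoured tetrahedral geometry.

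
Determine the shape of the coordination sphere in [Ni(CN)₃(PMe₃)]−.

Ligand charges: each cyanide is −1; trimethylphosphine is neutral. With an overall charge of −1 the nickel centre must be in the +2 oxidation state.
Group 10 minus oxidation state 2 gives a d⁸ configuration.
With 4 monodentate ligands the coordination number is 4.
Cyanide and trimethylphosphine are strong-field ligands (high in the spectrochemical series).
A 3d d⁸ ion with strong-field ligands gains enough CFSE to favour square planar over tetrahedral.

square planar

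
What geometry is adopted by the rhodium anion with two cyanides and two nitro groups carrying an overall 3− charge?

Summing ligand charges against the −3 overall charge gives an oxidation state of +1 for rhodium.
Rhodium is a group-9 element; Rh(I) is therefore d⁸.
Coordination number: 4.
A 4d d⁸ ion has a large crystal-field splitting; square planar leaves the high-energy d_{x²−y²} orbital empty and maximises CFSE.

square planar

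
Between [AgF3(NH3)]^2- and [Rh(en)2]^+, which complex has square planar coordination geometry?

[Rh(en)2]^+

For [AgF3(NH3)]^2-: Ligand charges: each fluoride is −1; ammonia is neutral. With an overall charge of −2 the silver centre must be in the +1 oxidation state. Silver is a group-11 element; Ag(I) is therefore d¹⁰. A d¹⁰ ion has no crystal-field stabilisation preference between square planar and tetrahedral, so four ligands adopt the sterically favoured tetrahedral geometry. → tetrahedral.
For [Rh(en)2]^+: Ethylenediamine is neutral; balancing the +1 overall charge requires Rh(I). Group 9 minus oxidation state 1 gives a d⁸ configuration. A 4d d⁸ ion has a large crystal-field splitting; square planar leaves the high-energy d_{x²−y²} orbital empty and maximises CFSE. → square planar.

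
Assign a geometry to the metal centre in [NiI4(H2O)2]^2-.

Summing ligand charges against the −2 overall charge gives an oxidation state of +2 for nickel.
Nickel is a group-10 element; Ni(II) is therefore d⁸.
Coordination number: 6.
Six donors around a single metal centre give an octahedral coordination sphere.

octahedral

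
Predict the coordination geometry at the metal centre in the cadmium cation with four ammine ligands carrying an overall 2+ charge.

tetrahedral

Ammonia is neutral; balancing the +2 overall charge requires Cd(II).
Group 12 minus oxidation state 2 gives a d¹⁰ configuration.
Coordination number: 4.
A d¹⁰ ion has no crystal-field stabilisation preference between square planar and tetrahedral, so four ligands adopt the sterically favoured tetrahedral geometry.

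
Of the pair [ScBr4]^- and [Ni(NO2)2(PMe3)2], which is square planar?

[Ni(NO2)2(PMe3)2]

For [ScBr4]^-: Summing ligand charges against the −1 overall charge gives an oxidation state of +3 for scandium. Sc sits in group 3, so the d-electron count is 3 − 3 = 0. A d⁰ ion has no crystal-field stabilisation preference between square planar and tetrahedral, so four ligands adopt the sterically favoured tetrahedral geometry. → tetrahedral.
For [Ni(NO2)2(PMe3)2]: Ligand charges: each nitro (N-bound nitrite) is −1; trimethylphosphine is neutral. With an overall charge of 0 the nickel centre must be in the +2 oxidation state. Ni sits in group 10, so the d-electron count is 10 − 2 = 8. Nitro (N-bound nitrite) and trimethylphosphine are strong-field ligands (high in the spectrochemical series). A 3d d⁸ ion with strong-field ligands gains enough CFSE to favour square planar over tetrahedral. → square planar.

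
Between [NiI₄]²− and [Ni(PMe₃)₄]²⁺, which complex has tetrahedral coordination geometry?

[NiI₄]²−

For [NiI₄]²−: Each iodide is −1; balancing the −2 overall charge requires Ni(II). Group 10 minus oxidation state 2 gives a d⁸ configuration. Iodide is a weak-field ligand. With weak-field ligands the CFSE gain from square planar is small, so a 3d d⁸ ion takes the sterically preferred tetrahedral geometry. → tetrahedral.
For [Ni(PMe₃)₄]²⁺: Trimethylphosphine is neutral; balancing the +2 overall charge requires Ni(II). Nickel is a group-10 element; Ni(II) is therefore d⁸. Trimethylphosphine is a strong-field ligand (high in the spectrochemical series). A 3d d⁸ ion with strong-field ligands gains enough CFSE to favour square planar over tetrahedral. → square planar.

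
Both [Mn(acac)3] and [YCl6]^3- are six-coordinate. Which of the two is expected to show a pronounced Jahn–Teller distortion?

[Mn(acac)3]: Ligand charges: each acetylacetonate is −1. With an overall charge of 0 the manganese centre must be in the +3 oxidation state. Group 7 minus oxidation state 3 gives a d⁴ configuration. Acetylacetonate is a weak-field ligand for a first-row metal, so the complex is high-spin. The t₂g³e_g¹ (high-spin) configuration has an unevenly filled e_g set; the Jahn–Teller theorem predicts a tetragonal distortion (typically axial elongation) to lift the degeneracy.
[YCl6]^3-: Ligand charges: each chloride is −1. With an overall charge of −3 the yttrium centre must be in the +3 oxidation state. Yttrium is a group-3 element; Y(III) is therefore d⁰. The d⁰ configuration leaves the e_g set evenly filled (or empty) — no strong Jahn–Teller driving force.

[Mn(acac)3]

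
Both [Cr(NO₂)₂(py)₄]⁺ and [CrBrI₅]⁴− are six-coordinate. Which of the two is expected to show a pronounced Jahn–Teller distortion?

[CrBrI₅]⁴−

[Cr(NO₂)₂(py)₄]⁺: Summing ligand charges against the +1 overall charge gives an oxidation state of +3 for chromium. Chromium is a group-6 element; Cr(III) is therefore d³. The d³ configuration leaves the e_g set evenly filled (or empty) — no strong Jahn–Teller driving force.
[CrBrI₅]⁴−: Ligand charges: each bromide is −1; each iodide is −1. With an overall charge of −4 the chromium centre must be in the +2 oxidation state. Cr sits in group 6, so the d-electron count is 6 − 2 = 4. Bromide and iodide are weak-field ligands for a first-row metal, so the complex is high-spin. The t₂g³e_g¹ (high-spin) configuration has an unevenly filled e_g set; the Jahn–Teller theorem predicts a tetragonal distortion (typically axial elongation) to lift the degeneracy.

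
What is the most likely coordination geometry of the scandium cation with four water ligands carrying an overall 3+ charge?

Water is neutral; balancing the +3 overall charge requires Sc(III).
Sc sits in group 3, so the d-electron count is 3 − 3 = 0.
Coordination number: 4.
A d⁰ ion has no crystal-field stabilisation preference between square planar and tetrahedral, so four ligands adopt the sterically favoured tetrahedral geometry.

tetrahedral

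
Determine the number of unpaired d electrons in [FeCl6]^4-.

4 unpaired electrons

Summing ligand charges against the −4 overall charge gives an oxidation state of +2 for iron.
Iron is a group-8 element; Fe(II) is therefore d⁶.
The spin state decides the count: Chloride is a weak-field ligand for a first-row metal, so the complex is high-spin.
An octahedral high-spin d⁶ ion is t₂g⁴e_g², giving 4 unpaired electrons.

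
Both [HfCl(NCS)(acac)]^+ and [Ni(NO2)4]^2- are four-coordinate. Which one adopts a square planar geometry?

[Ni(NO2)4]^2-

For [HfCl(NCS)(acac)]^+: Ligand charges: each chloride is −1; each isothiocyanate is −1; each acetylacetonate is −1. With an overall charge of +1 the hafnium centre must be in the +4 oxidation state. Group 4 minus oxidation state 4 gives a d⁰ configuration. A d⁰ ion has no crystal-field stabilisation preference between square planar and tetrahedral, so four ligands adopt the sterically favoured tetrahedral geometry. → tetrahedral.
For [Ni(NO2)4]^2-: Ligand charges: each nitro (N-bound nitrite) is −1. With an overall charge of −2 the nickel centre must be in the +2 oxidation state. Ni sits in group 10, so the d-electron count is 10 − 2 = 8. Nitro (N-bound nitrite) is a strong-field ligand (high in the spectrochemical series). A 3d d⁸ ion with strong-field ligands gains enough CFSE to favour square planar over tetrahedral. → square planar.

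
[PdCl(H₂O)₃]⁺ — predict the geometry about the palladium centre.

square planar

Ligand charges: each chloride is −1; water is neutral. With an overall charge of +1 the palladium centre must be in the +2 oxidation state.
Group 10 minus oxidation state 2 gives a d⁸ configuration.
Coordination number: 4.
A 4d d⁸ ion has a large crystal-field splitting; square planar leaves the high-energy d_{x²−y²} orbital empty and maximises CFSE.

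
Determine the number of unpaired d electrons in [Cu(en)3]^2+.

1 unpaired electron

Ethylenediamine is neutral; balancing the +2 overall charge requires Cu(II).
Group 11 minus oxidation state 2 gives a d⁹ configuration.
Counting donor atoms: 3×ethylenediamine (bidentate) → 6 donors. Coordination number = 6.
In an octahedral field the d⁹ configuration is t₂g⁶e_g³ (only one arrangement possible), giving 1 unpaired electron.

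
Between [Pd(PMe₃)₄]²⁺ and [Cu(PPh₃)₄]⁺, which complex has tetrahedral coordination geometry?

For [Pd(PMe₃)₄]²⁺: Ligand charges: trimethylphosphine is neutral. With an overall charge of +2 the palladium centre must be in the +2 oxidation state. Palladium is a group-10 element; Pd(II) is therefore d⁸. A 4d d⁸ ion has a large crystal-field splitting; square planar leaves the high-energy d_{x²−y²} orbital empty and maximises CFSE. → square planar.
For [Cu(PPh₃)₄]⁺: Summing ligand charges against the +1 overall charge gives an oxidation state of +1 for copper. Cu sits in group 11, so the d-electron count is 11 − 1 = 10. A d¹⁰ ion has no crystal-field stabilisation preference between square planar and tetrahedral, so four ligands adopt the sterically favoured tetrahedral geometry. → tetrahedral.

[Cu(PPh₃)₄]⁺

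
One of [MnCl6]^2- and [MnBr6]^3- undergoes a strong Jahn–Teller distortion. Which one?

[MnCl6]^2-: Each chloride is −1; balancing the −2 overall charge requires Mn(IV). Group 7 minus oxidation state 4 gives a d³ configuration. The d³ configuration leaves the e_g set evenly filled (or empty) — no strong Jahn–Teller driving force.
[MnBr6]^3-: Each bromide is −1; balancing the −3 overall charge requires Mn(III). Manganese is a group-7 element; Mn(III) is therefore d⁴. Bromide is a weak-field ligand for a first-row metal, so the complex is high-spin. The t₂g³e_g¹ (high-spin) configuration has an unevenly filled e_g set; the Jahn–Teller theorem predicts a tetragonal distortion (typically axial elongation) to lift the degeneracy.

[MnBr6]^3-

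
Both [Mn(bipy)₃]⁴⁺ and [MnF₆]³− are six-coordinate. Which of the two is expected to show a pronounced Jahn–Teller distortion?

[Mn(bipy)₃]⁴⁺: Summing ligand charges against the +4 overall charge gives an oxidation state of +4 for manganese. Group 7 minus oxidation state 4 gives a d³ configuration. The d³ configuration leaves the e_g set evenly filled (or empty) — no strong Jahn–Teller driving force.
[MnF₆]³−: Summing ligand charges against the −3 overall charge gives an oxidation state of +3 for manganese. Manganese is a group-7 element; Mn(III) is therefore d⁴. Fluoride is a weak-field ligand for a first-row metal, so the complex is high-spin. The t₂g³e_g¹ (high-spin) configuration has an unevenly filled e_g set; the Jahn–Teller theorem predicts a tetragonal distortion (typically axial elongation) to lift the degeneracy.

[MnF₆]³−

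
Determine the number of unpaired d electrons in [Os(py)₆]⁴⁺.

2 unpaired electrons

Pyridine is neutral; balancing the +4 overall charge requires Os(IV).
Osmium is a group-8 element; Os(IV) is therefore d⁴.
The spin state decides the count: a 5d ion has a large Δₒ and is invariably low-spin.
An octahedral low-spin d⁴ ion is t₂g⁴e_g⁰, giving 2 unpaired electrons.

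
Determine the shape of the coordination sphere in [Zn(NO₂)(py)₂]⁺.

Ligand charges: each nitro (N-bound nitrite) is −1; pyridine is neutral. With an overall charge of +1 the zinc centre must be in the +2 oxidation state.
Zinc is a group-12 element; Zn(II) is therefore d¹⁰.
Coordination number: 3.
Three ligands around a d¹⁰ centre minimise repulsion in a trigonal-planar arrangement.

trigonal planar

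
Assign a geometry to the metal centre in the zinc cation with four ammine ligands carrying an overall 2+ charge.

Ammonia is neutral; balancing the +2 overall charge requires Zn(II).
Zinc is a group-12 element; Zn(II) is therefore d¹⁰.
Coordination number: 4.
A d¹⁰ ion has no crystal-field stabilisation preference between square planar and tetrahedral, so four ligands adopt the sterically favoured tetrahedral geometry.

tetrahedral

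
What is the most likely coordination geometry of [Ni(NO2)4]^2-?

Ligand charges: each nitro (N-bound nitrite) is −1. With an overall charge of −2 the nickel centre must be in the +2 oxidation state.
Nickel is a group-10 element; Ni(II) is therefore d⁸.
Coordination number: 4.
Nitro (N-bound nitrite) is a strong-field ligand (high in the spectrochemical series).
A 3d d⁸ ion with strong-field ligands gains enough CFSE to favour square planar over tetrahedral.

square planar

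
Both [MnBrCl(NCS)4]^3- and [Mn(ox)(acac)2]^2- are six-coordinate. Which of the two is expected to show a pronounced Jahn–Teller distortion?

[MnBrCl(NCS)4]^3-

[MnBrCl(NCS)4]^3-: Summing ligand charges against the −3 overall charge gives an oxidation state of +3 for manganese. Mn sits in group 7, so the d-electron count is 7 − 3 = 4. Bromide, chloride, and isothiocyanate are weak-field ligands for a first-row metal, so the complex is high-spin. The t₂g³e_g¹ (high-spin) configuration has an unevenly filled e_g set; the Jahn–Teller theorem predicts a tetragonal distortion (typically axial elongation) to lift the degeneracy.
[Mn(ox)(acac)2]^2-: Each oxalate is −2; each acetylacetonate is −1; balancing the −2 overall charge requires Mn(II). Mn sits in group 7, so the d-electron count is 7 − 2 = 5. Acetylacetonate and oxalate are weak-field ligands for a first-row metal, so the complex is high-spin. The d⁵ configuration leaves the e_g set evenly filled (or empty) — no strong Jahn–Teller driving force.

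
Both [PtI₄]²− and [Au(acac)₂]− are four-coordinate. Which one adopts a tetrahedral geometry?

[Au(acac)₂]−

For [PtI₄]²−: Each iodide is −1; balancing the −2 overall charge requires Pt(II). Group 10 minus oxidation state 2 gives a d⁸ configuration. A 5d d⁸ ion has a large crystal-field splitting; square planar leaves the high-energy d_{x²−y²} orbital empty and maximises CFSE. → square planar.
For [Au(acac)₂]−: Ligand charges: each acetylacetonate is −1. With an overall charge of −1 the gold centre must be in the +1 oxidation state. Au sits in group 11, so the d-electron count is 11 − 1 = 10. A d¹⁰ ion has no crystal-field stabilisation preference between square planar and tetrahedral, so four ligands adopt the sterically favoured tetrahedral geometry. → tetrahedral.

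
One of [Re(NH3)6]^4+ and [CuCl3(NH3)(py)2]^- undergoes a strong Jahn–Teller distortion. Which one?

[CuCl3(NH3)(py)2]^-

[Re(NH3)6]^4+: Ligand charges: ammonia is neutral. With an overall charge of +4 the rhenium centre must be in the +4 oxidation state. Re sits in group 7, so the d-electron count is 7 − 4 = 3. The d³ configuration leaves the e_g set evenly filled (or empty) — no strong Jahn–Teller driving force.
[CuCl3(NH3)(py)2]^-: Ligand charges: each chloride is −1; ammonia is neutral; pyridine is neutral. With an overall charge of −1 the copper centre must be in the +2 oxidation state. Cu sits in group 11, so the d-electron count is 11 − 2 = 9. The t₂g⁶e_g³ configuration has an unevenly filled e_g set; the Jahn–Teller theorem predicts a tetragonal distortion (typically axial elongation) to lift the degeneracy.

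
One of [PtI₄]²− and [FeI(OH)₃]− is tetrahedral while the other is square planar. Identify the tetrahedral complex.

For [PtI₄]²−: Ligand charges: each iodide is −1. With an overall charge of −2 the platinum centre must be in the +2 oxidation state. Group 10 minus oxidation state 2 gives a d⁸ configuration. A 5d d⁸ ion has a large crystal-field splitting; square planar leaves the high-energy d_{x²−y²} orbital empty and maximises CFSE. → square planar.
For [FeI(OH)₃]−: Summing ligand charges against the −1 overall charge gives an oxidation state of +3 for iron. Group 8 minus oxidation state 3 gives a d⁵ configuration. A high-spin d⁵ ion has zero CFSE in either geometry, so four ligands adopt the sterically favoured tetrahedral geometry. → tetrahedral.

[FeI(OH)₃]−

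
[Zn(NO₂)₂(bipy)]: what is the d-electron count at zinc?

Ligand charges: each nitro (N-bound nitrite) is −1; 2,2′-bipyridine is neutral. With an overall charge of 0 the zinc centre must be in the +2 oxidation state.
Group 12 minus oxidation state 2 gives a d¹⁰ configuration.

d10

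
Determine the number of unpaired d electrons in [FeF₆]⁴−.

4

Summing ligand charges against the −4 overall charge gives an oxidation state of +2 for iron.
Iron is a group-8 element; Fe(II) is therefore d⁶.
The spin state decides the count: Fluoride is a weak-field ligand for a first-row metal, so the complex is high-spin.
An octahedral high-spin d⁶ ion is t₂g⁴e_g², giving 4 unpaired electrons.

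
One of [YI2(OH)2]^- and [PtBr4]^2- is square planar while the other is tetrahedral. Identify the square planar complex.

For [YI2(OH)2]^-: Summing ligand charges against the −1 overall charge gives an oxidation state of +3 for yttrium. Y sits in group 3, so the d-electron count is 3 − 3 = 0. A d⁰ ion has no crystal-field stabilisation preference between square planar and tetrahedral, so four ligands adopt the sterically favoured tetrahedral geometry. → tetrahedral.
For [PtBr4]^2-: Summing ligand charges against the −2 overall charge gives an oxidation state of +2 for platinum. Group 10 minus oxidation state 2 gives a d⁸ configuration. A 5d d⁸ ion has a large crystal-field splitting; square planar leaves the high-energy d_{x²−y²} orbital empty and maximises CFSE. → square planar.

[PtBr4]^2-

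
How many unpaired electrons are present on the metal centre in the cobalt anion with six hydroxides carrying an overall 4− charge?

Ligand charges: each hydroxide is −1. With an overall charge of −4 the cobalt centre must be in the +2 oxidation state.
Cobalt is a group-9 element; Co(II) is therefore d⁷.
The spin state decides the count: Hydroxide is a weak-field ligand for a first-row metal, so the complex is high-spin.
An octahedral high-spin d⁷ ion is t₂g⁵e_g², giving 3 unpaired electrons.

3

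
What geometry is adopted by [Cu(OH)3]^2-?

Summing ligand charges against the −2 overall charge gives an oxidation state of +1 for copper.
Cu sits in group 11, so the d-electron count is 11 − 1 = 10.
Coordination number: 3.
Three ligands around a d¹⁰ centre minimise repulsion in a trigonal-planar arrangement.

trigonal planar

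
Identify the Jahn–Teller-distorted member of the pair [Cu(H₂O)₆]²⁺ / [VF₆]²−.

[Cu(H₂O)₆]²⁺

[Cu(H₂O)₆]²⁺: Water is neutral; balancing the +2 overall charge requires Cu(II). Copper is a group-11 element; Cu(II) is therefore d⁹. The t₂g⁶e_g³ configuration has an unevenly filled e_g set; the Jahn–Teller theorem predicts a tetragonal distortion (typically axial elongation) to lift the degeneracy.
[VF₆]²−: Ligand charges: each fluoride is −1. With an overall charge of −2 the vanadium centre must be in the +4 oxidation state. Vanadium is a group-5 element; V(IV) is therefore d¹. The d¹ configuration leaves the e_g set evenly filled (or empty) — no strong Jahn–Teller driving force.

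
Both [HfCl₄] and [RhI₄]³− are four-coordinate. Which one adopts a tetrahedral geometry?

For [HfCl₄]: Each chloride is −1; balancing the 0 overall charge requires Hf(IV). Hf sits in group 4, so the d-electron count is 4 − 4 = 0. A d⁰ ion has no crystal-field stabilisation preference between square planar and tetrahedral, so four ligands adopt the sterically favoured tetrahedral geometry. → tetrahedral.
For [RhI₄]³−: Ligand charges: each iodide is −1. With an overall charge of −3 the rhodium centre must be in the +1 oxidation state. Rhodium is a group-9 element; Rh(I) is therefore d⁸. A 4d d⁸ ion has a large crystal-field splitting; square planar leaves the high-energy d_{x²−y²} orbital empty and maximises CFSE. → square planar.

[HfCl₄]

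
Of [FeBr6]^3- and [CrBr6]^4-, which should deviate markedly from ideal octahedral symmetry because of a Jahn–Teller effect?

[CrBr6]^4-

[FeBr6]^3-: Each bromide is −1; balancing the −3 overall charge requires Fe(III). Iron is a group-8 element; Fe(III) is therefore d⁵. Bromide is a weak-field ligand for a first-row metal, so the complex is high-spin. The d⁵ configuration leaves the e_g set evenly filled (or empty) — no strong Jahn–Teller driving force.
[CrBr6]^4-: Summing ligand charges against the −4 overall charge gives an oxidation state of +2 for chromium. Chromium is a group-6 element; Cr(II) is therefore d⁴. Bromide is a weak-field ligand for a first-row metal, so the complex is high-spin. The t₂g³e_g¹ (high-spin) configuration has an unevenly filled e_g set; the Jahn–Teller theorem predicts a tetragonal distortion (typically axial elongation) to lift the degeneracy.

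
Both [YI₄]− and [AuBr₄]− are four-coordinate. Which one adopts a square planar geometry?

[AuBr₄]−

For [YI₄]−: Ligand charges: each iodide is −1. With an overall charge of −1 the yttrium centre must be in the +3 oxidation state. Y sits in group 3, so the d-electron count is 3 − 3 = 0. A d⁰ ion has no crystal-field stabilisation preference between square planar and tetrahedral, so four ligands adopt the sterically favoured tetrahedral geometry. → tetrahedral.
For [AuBr₄]−: Summing ligand charges against the −1 overall charge gives an oxidation state of +3 for gold. Gold is a group-11 element; Au(III) is therefore d⁸. A 5d d⁸ ion has a large crystal-field splitting; square planar leaves the high-energy d_{x²−y²} orbital empty and maximises CFSE. → square planar.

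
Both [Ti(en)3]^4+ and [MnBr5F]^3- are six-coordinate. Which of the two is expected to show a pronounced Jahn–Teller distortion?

[Ti(en)3]^4+: Summing ligand charges against the +4 overall charge gives an oxidation state of +4 for titanium. Group 4 minus oxidation state 4 gives a d⁰ configuration. The d⁰ configuration leaves the e_g set evenly filled (or empty) — no strong Jahn–Teller driving force.
[MnBr5F]^3-: Summing ligand charges against the −3 overall charge gives an oxidation state of +3 for manganese. Manganese is a group-7 element; Mn(III) is therefore d⁴. Bromide and fluoride are weak-field ligands for a first-row metal, so the complex is high-spin. The t₂g³e_g¹ (high-spin) configuration has an unevenly filled e_g set; the Jahn–Teller theorem predicts a tetragonal distortion (typically axial elongation) to lift the degeneracy.

[MnBr5F]^3-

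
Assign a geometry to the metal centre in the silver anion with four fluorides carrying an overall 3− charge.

Each fluoride is −1; balancing the −3 overall charge requires Ag(I).
Ag sits in group 11, so the d-electron count is 11 − 1 = 10.
With 4 monodentate ligands the coordination number is 4.
A d¹⁰ ion has no crystal-field stabilisation preference between square planar and tetrahedral, so four ligands adopt the sterically favoured tetrahedral geometry.

tetrahedral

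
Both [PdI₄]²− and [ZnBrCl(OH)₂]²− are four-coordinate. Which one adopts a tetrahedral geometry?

For [PdI₄]²−: Ligand charges: each iodide is −1. With an overall charge of −2 the palladium centre must be in the +2 oxidation state. Pd sits in group 10, so the d-electron count is 10 − 2 = 8. A 4d d⁸ ion has a large crystal-field splitting; square planar leaves the high-energy d_{x²−y²} orbital empty and maximises CFSE. → square planar.
For [ZnBrCl(OH)₂]²−: Summing ligand charges against the −2 overall charge gives an oxidation state of +2 for zinc. Zinc is a group-12 element; Zn(II) is therefore d¹⁰. A d¹⁰ ion has no crystal-field stabilisation preference between square planar and tetrahedral, so four ligands adopt the sterically favoured tetrahedral geometry. → tetrahedral.

[ZnBrCl(OH)₂]²−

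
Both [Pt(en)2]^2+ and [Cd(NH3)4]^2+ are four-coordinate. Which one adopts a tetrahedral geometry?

For [Pt(en)2]^2+: Ethylenediamine is neutral; balancing the +2 overall charge requires Pt(II). Pt sits in group 10, so the d-electron count is 10 − 2 = 8. A 5d d⁸ ion has a large crystal-field splitting; square planar leaves the high-energy d_{x²−y²} orbital empty and maximises CFSE. → square planar.
For [Cd(NH3)4]^2+: Ligand charges: ammonia is neutral. With an overall charge of +2 the cadmium centre must be in the +2 oxidation state. Cadmium is a group-12 element; Cd(II) is therefore d¹⁰. A d¹⁰ ion has no crystal-field stabilisation preference between square planar and tetrahedral, so four ligands adopt the sterically favoured tetrahedral geometry. → tetrahedral.

[Cd(NH3)4]^2+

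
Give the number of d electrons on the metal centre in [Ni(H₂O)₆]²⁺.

d⁸

Water is neutral; balancing the +2 overall charge requires Ni(II).
Group 10 minus oxidation state 2 gives a d⁸ configuration.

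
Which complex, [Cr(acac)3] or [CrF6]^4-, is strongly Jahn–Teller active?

[CrF6]^4-

[Cr(acac)3]: Ligand charges: each acetylacetonate is −1. With an overall charge of 0 the chromium centre must be in the +3 oxidation state. Cr sits in group 6, so the d-electron count is 6 − 3 = 3. The d³ configuration leaves the e_g set evenly filled (or empty) — no strong Jahn–Teller driving force.
[CrF6]^4-: Ligand charges: each fluoride is −1. With an overall charge of −4 the chromium centre must be in the +2 oxidation state. Group 6 minus oxidation state 2 gives a d⁴ configuration. Fluoride is a weak-field ligand for a first-row metal, so the complex is high-spin. The t₂g³e_g¹ (high-spin) configuration has an unevenly filled e_g set; the Jahn–Teller theorem predicts a tetragonal distortion (typically axial elongation) to lift the degeneracy.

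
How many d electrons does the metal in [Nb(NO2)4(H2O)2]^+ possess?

Summing ligand charges against the +1 overall charge gives an oxidation state of +5 for niobium.
Group 5 minus oxidation state 5 gives a d⁰ configuration.

d⁰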